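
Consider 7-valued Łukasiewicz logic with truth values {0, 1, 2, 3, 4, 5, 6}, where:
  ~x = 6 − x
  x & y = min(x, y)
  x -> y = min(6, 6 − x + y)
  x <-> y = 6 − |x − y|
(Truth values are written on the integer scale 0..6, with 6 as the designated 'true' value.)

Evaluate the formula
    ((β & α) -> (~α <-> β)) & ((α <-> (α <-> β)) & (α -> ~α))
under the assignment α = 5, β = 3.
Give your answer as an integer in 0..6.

β & α = 3 & 5 = 3
~α = ~5 = 1
~α <-> β = 1 <-> 3 = 4
(β & α) -> (~α <-> β) = 3 -> 4 = 6
α <-> β = 5 <-> 3 = 4
α <-> (α <-> β) = 5 <-> 4 = 5
~α = ~5 = 1
α -> ~α = 5 -> 1 = 2
(α <-> (α <-> β)) & (α -> ~α) = 5 & 2 = 2
((β & α) -> (~α <-> β)) & ((α <-> (α <-> β)) & (α -> ~α)) = 6 & 2 = 2

2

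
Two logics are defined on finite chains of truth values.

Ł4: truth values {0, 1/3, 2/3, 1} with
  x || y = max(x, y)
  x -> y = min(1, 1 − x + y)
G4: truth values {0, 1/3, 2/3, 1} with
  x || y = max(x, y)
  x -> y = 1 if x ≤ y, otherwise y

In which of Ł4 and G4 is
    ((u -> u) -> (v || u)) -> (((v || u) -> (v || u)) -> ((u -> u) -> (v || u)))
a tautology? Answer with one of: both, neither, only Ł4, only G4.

both

In Ł4: every assignment gives 1 — tautology.
In G4: every assignment gives 1 — tautology.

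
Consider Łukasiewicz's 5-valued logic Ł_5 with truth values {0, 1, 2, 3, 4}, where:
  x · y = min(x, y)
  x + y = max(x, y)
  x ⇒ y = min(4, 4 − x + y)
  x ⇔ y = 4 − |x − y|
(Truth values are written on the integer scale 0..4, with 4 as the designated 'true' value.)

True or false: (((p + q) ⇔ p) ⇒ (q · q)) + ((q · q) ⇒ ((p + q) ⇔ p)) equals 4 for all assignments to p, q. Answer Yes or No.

Yes

At p = 4, q = 1, for instance:
p + q = 4 + 1 = 4
(p + q) ⇔ p = 4 ⇔ 4 = 4
q · q = 1 · 1 = 1
((p + q) ⇔ p) ⇒ (q · q) = 4 ⇒ 1 = 1
(q · q) ⇒ ((p + q) ⇔ p) = 1 ⇒ 4 = 4
(((p + q) ⇔ p) ⇒ (q · q)) + ((q · q) ⇒ ((p + q) ⇔ p)) = 1 + 4 = 4
and checking the remaining 24 assignments likewise gives ≥ 4 in every case.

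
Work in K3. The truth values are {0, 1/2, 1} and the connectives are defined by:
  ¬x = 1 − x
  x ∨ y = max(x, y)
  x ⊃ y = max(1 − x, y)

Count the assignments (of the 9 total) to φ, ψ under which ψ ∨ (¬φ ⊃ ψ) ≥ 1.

φ = 0, ψ = 0 ↦ 0  <
φ = 0, ψ = 1/2 ↦ 1/2  <
φ = 0, ψ = 1 ↦ 1  ≥
φ = 1/2, ψ = 0 ↦ 1/2  <
φ = 1/2, ψ = 1/2 ↦ 1/2  <
φ = 1/2, ψ = 1 ↦ 1  ≥
φ = 1, ψ = 0 ↦ 1  ≥
φ = 1, ψ = 1/2 ↦ 1  ≥
φ = 1, ψ = 1 ↦ 1  ≥
So 5 of the 9 assignments meet the threshold.

5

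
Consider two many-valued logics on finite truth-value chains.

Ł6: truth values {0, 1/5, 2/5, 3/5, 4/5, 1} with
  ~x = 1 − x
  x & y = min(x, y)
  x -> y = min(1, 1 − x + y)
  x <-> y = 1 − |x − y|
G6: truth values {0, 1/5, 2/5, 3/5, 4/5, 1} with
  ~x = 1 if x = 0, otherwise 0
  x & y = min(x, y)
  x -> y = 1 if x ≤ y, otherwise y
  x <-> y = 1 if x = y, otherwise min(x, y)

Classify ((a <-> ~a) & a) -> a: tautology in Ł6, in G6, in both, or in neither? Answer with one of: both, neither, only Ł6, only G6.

In Ł6: every assignment gives 1 — tautology.
In G6: every assignment gives 1 — tautology.

both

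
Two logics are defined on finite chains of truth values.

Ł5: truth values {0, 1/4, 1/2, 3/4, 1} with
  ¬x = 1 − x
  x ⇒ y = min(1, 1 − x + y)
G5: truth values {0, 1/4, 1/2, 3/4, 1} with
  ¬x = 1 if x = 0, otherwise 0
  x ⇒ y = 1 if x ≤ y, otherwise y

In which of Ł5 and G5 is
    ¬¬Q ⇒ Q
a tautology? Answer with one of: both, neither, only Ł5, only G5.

only Ł5

In Ł5: every assignment gives 1 — tautology.
In G5: at Q = 1/4 the value is 1/4 — not a tautology.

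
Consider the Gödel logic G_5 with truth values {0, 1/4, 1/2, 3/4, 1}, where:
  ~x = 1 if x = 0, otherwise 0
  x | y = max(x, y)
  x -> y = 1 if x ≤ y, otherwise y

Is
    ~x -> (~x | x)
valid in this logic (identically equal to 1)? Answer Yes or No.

Yes

x = 0 ↦ 1
x = 1/4 ↦ 1
x = 1/2 ↦ 1
x = 3/4 ↦ 1
x = 1 ↦ 1
Every assignment gives a value ≥ 1.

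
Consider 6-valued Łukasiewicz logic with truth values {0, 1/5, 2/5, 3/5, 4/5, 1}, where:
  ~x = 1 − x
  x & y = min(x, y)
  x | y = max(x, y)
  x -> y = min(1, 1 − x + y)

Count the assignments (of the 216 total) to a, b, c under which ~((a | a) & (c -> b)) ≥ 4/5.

84

value 1: 41 assignments (counts)
value 4/5: 43 assignments (counts)
value 3/5: 42 assignments
value 2/5: 38 assignments
value 1/5: 31 assignments
value 0: 21 assignments
So 84 of the 216 assignments meet the threshold.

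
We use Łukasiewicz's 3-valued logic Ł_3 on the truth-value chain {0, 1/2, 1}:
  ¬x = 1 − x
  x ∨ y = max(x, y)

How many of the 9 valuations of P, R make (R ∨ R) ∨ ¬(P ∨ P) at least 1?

P = 0, R = 0 ↦ 1  ≥
P = 0, R = 1/2 ↦ 1  ≥
P = 0, R = 1 ↦ 1  ≥
P = 1/2, R = 0 ↦ 1/2  <
P = 1/2, R = 1/2 ↦ 1/2  <
P = 1/2, R = 1 ↦ 1  ≥
P = 1, R = 0 ↦ 0  <
P = 1, R = 1/2 ↦ 1/2  <
P = 1, R = 1 ↦ 1  ≥
So 5 of the 9 assignments meet the threshold.

5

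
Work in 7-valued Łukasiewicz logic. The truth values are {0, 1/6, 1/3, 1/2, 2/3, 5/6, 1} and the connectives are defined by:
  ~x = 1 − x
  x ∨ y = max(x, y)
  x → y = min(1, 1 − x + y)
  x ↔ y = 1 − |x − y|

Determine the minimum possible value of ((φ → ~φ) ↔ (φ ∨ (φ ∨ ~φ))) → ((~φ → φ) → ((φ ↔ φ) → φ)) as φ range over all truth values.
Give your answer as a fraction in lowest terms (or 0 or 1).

2/3

Take φ = 2/3:
~φ = ~2/3 = 1/3
φ → ~φ = 2/3 → 1/3 = 2/3
~φ = ~2/3 = 1/3
φ ∨ ~φ = 2/3 ∨ 1/3 = 2/3
φ ∨ (φ ∨ ~φ) = 2/3 ∨ 2/3 = 2/3
(φ → ~φ) ↔ (φ ∨ (φ ∨ ~φ)) = 2/3 ↔ 2/3 = 1
~φ = ~2/3 = 1/3
~φ → φ = 1/3 → 2/3 = 1
φ ↔ φ = 2/3 ↔ 2/3 = 1
(φ ↔ φ) → φ = 1 → 2/3 = 2/3
(~φ → φ) → ((φ ↔ φ) → φ) = 1 → 2/3 = 2/3
((φ → ~φ) ↔ (φ ∨ (φ ∨ ~φ))) → ((~φ → φ) → ((φ ↔ φ) → φ)) = 1 → 2/3 = 2/3
No assignment yields a value below 2/3, so this is the minimum.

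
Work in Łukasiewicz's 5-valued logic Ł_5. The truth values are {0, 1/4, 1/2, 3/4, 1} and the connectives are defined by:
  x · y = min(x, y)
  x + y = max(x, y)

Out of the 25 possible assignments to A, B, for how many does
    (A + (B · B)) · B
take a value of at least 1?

5

value 1: 5 assignments (counts)
value 3/4: 5 assignments
value 1/2: 5 assignments
value 1/4: 5 assignments
value 0: 5 assignments
So 5 of the 25 assignments meet the threshold.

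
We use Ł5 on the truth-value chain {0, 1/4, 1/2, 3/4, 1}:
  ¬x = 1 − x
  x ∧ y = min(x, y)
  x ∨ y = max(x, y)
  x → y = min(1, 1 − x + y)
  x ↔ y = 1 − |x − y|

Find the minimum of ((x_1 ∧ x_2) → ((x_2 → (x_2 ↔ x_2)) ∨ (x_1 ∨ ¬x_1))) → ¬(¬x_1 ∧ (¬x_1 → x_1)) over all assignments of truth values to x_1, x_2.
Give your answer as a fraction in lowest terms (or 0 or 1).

Take x_1 = 1/4, x_2 = 0:
x_1 ∧ x_2 = 1/4 ∧ 0 = 0
x_2 ↔ x_2 = 0 ↔ 0 = 1
x_2 → (x_2 ↔ x_2) = 0 → 1 = 1
¬x_1 = ¬1/4 = 3/4
x_1 ∨ ¬x_1 = 1/4 ∨ 3/4 = 3/4
(x_2 → (x_2 ↔ x_2)) ∨ (x_1 ∨ ¬x_1) = 1 ∨ 3/4 = 1
(x_1 ∧ x_2) → ((x_2 → (x_2 ↔ x_2)) ∨ (x_1 ∨ ¬x_1)) = 0 → 1 = 1
¬x_1 = ¬1/4 = 3/4
¬x_1 = ¬1/4 = 3/4
¬x_1 → x_1 = 3/4 → 1/4 = 1/2
¬x_1 ∧ (¬x_1 → x_1) = 3/4 ∧ 1/2 = 1/2
¬(¬x_1 ∧ (¬x_1 → x_1)) = ¬1/2 = 1/2
((x_1 ∧ x_2) → ((x_2 → (x_2 ↔ x_2)) ∨ (x_1 ∨ ¬x_1))) → ¬(¬x_1 ∧ (¬x_1 → x_1)) = 1 → 1/2 = 1/2
No assignment yields a value below 1/2, so this is the minimum.

1/2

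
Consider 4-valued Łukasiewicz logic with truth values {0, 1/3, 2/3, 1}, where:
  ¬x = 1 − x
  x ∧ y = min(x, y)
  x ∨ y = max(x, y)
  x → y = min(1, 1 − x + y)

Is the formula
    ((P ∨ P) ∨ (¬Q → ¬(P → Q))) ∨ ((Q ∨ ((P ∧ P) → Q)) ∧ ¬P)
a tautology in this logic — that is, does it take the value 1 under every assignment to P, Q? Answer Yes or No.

No

Counterexample: take P = 1/3, Q = 0.
P ∨ P = 1/3 ∨ 1/3 = 1/3
¬Q = ¬0 = 1
P → Q = 1/3 → 0 = 2/3
¬(P → Q) = ¬2/3 = 1/3
¬Q → ¬(P → Q) = 1 → 1/3 = 1/3
(P ∨ P) ∨ (¬Q → ¬(P → Q)) = 1/3 ∨ 1/3 = 1/3
P ∧ P = 1/3 ∧ 1/3 = 1/3
(P ∧ P) → Q = 1/3 → 0 = 2/3
Q ∨ ((P ∧ P) → Q) = 0 ∨ 2/3 = 2/3
¬P = ¬1/3 = 2/3
(Q ∨ ((P ∧ P) → Q)) ∧ ¬P = 2/3 ∧ 2/3 = 2/3
((P ∨ P) ∨ (¬Q → ¬(P → Q))) ∨ ((Q ∨ ((P ∧ P) → Q)) ∧ ¬P) = 1/3 ∨ 2/3 = 2/3
This gives 2/3 ≠ 1.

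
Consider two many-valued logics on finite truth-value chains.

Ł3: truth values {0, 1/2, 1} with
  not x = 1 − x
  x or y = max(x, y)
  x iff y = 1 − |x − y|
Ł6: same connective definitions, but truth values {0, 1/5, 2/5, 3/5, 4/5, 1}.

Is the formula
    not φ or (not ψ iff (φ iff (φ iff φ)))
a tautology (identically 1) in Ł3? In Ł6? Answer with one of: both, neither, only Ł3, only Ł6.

neither

In Ł3: at φ = 1/2, ψ = 0 the value is 1/2 — not a tautology.
In Ł6: at φ = 1/5, ψ = 0 the value is 4/5 — not a tautology.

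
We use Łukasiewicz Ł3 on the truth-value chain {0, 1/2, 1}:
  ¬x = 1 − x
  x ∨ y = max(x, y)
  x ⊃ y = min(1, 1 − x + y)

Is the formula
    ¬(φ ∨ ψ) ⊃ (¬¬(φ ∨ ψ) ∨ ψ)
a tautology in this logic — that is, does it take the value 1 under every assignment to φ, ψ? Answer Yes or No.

No

Counterexample: take φ = 0, ψ = 0.
φ ∨ ψ = 0 ∨ 0 = 0
¬(φ ∨ ψ) = ¬0 = 1
φ ∨ ψ = 0 ∨ 0 = 0
¬(φ ∨ ψ) = ¬0 = 1
¬¬(φ ∨ ψ) = ¬1 = 0
¬¬(φ ∨ ψ) ∨ ψ = 0 ∨ 0 = 0
¬(φ ∨ ψ) ⊃ (¬¬(φ ∨ ψ) ∨ ψ) = 1 ⊃ 0 = 0
This gives 0 ≠ 1.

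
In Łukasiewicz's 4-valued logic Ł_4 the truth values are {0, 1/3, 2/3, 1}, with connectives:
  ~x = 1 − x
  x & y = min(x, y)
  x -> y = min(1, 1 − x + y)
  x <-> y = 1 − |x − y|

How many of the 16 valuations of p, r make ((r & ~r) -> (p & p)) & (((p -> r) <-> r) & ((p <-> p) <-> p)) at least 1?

p = 0, r = 0 ↦ 0  <
p = 0, r = 1/3 ↦ 0  <
p = 0, r = 2/3 ↦ 0  <
p = 0, r = 1 ↦ 0  <
p = 1/3, r = 0 ↦ 1/3  <
p = 1/3, r = 1/3 ↦ 1/3  <
p = 1/3, r = 2/3 ↦ 1/3  <
p = 1/3, r = 1 ↦ 1/3  <
p = 2/3, r = 0 ↦ 2/3  <
p = 2/3, r = 1/3 ↦ 2/3  <
p = 2/3, r = 2/3 ↦ 2/3  <
p = 2/3, r = 1 ↦ 2/3  <
p = 1, r = 0 ↦ 1  ≥
p = 1, r = 1/3 ↦ 1  ≥
p = 1, r = 2/3 ↦ 1  ≥
p = 1, r = 1 ↦ 1  ≥
So 4 of the 16 assignments meet the threshold.

4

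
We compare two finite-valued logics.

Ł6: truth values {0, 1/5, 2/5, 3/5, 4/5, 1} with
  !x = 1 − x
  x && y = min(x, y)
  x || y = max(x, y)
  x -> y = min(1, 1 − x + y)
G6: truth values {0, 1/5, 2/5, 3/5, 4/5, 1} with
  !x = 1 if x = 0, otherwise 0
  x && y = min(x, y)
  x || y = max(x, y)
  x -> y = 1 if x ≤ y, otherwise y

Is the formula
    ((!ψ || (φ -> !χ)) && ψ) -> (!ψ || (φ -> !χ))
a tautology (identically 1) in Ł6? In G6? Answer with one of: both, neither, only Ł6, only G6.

In Ł6: every assignment gives 1 — tautology.
In G6: every assignment gives 1 — tautology.

both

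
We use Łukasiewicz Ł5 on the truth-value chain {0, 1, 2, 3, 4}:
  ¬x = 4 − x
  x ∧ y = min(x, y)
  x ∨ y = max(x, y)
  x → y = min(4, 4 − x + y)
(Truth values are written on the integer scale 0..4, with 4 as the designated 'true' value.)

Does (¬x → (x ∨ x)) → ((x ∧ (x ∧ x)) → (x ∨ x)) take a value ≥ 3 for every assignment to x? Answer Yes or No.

Yes

x = 0 ↦ 4
x = 1 ↦ 4
x = 2 ↦ 4
x = 3 ↦ 4
x = 4 ↦ 4
Every assignment gives a value ≥ 3.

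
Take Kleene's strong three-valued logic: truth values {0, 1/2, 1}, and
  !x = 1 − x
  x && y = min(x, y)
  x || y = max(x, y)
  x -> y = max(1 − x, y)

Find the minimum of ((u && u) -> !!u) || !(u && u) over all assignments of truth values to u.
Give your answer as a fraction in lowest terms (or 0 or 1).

1/2

Take u = 1/2:
u && u = 1/2 && 1/2 = 1/2
!u = !1/2 = 1/2
!!u = !1/2 = 1/2
(u && u) -> !!u = 1/2 -> 1/2 = 1/2
u && u = 1/2 && 1/2 = 1/2
!(u && u) = !1/2 = 1/2
((u && u) -> !!u) || !(u && u) = 1/2 || 1/2 = 1/2
No assignment yields a value below 1/2, so this is the minimum.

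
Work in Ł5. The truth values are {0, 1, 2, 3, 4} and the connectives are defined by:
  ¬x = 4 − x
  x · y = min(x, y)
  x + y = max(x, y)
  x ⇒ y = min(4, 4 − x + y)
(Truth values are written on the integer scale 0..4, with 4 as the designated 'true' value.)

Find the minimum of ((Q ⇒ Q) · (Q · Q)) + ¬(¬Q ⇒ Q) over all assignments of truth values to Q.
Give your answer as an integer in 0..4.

2

Take Q = 1:
Q ⇒ Q = 1 ⇒ 1 = 4
Q · Q = 1 · 1 = 1
(Q ⇒ Q) · (Q · Q) = 4 · 1 = 1
¬Q = ¬1 = 3
¬Q ⇒ Q = 3 ⇒ 1 = 2
¬(¬Q ⇒ Q) = ¬2 = 2
((Q ⇒ Q) · (Q · Q)) + ¬(¬Q ⇒ Q) = 1 + 2 = 2
No assignment yields a value below 2, so this is the minimum.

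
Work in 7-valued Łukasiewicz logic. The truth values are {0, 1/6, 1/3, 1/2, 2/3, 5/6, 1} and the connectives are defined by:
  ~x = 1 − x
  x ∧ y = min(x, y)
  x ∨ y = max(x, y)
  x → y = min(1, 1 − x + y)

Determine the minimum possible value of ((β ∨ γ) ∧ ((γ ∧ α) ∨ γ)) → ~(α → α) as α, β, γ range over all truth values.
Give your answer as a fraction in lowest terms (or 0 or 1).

0

Take α = 0, β = 0, γ = 1:
β ∨ γ = 0 ∨ 1 = 1
γ ∧ α = 1 ∧ 0 = 0
(γ ∧ α) ∨ γ = 0 ∨ 1 = 1
(β ∨ γ) ∧ ((γ ∧ α) ∨ γ) = 1 ∧ 1 = 1
α → α = 0 → 0 = 1
~(α → α) = ~1 = 0
((β ∨ γ) ∧ ((γ ∧ α) ∨ γ)) → ~(α → α) = 1 → 0 = 0
No assignment yields a value below 0, so this is the minimum.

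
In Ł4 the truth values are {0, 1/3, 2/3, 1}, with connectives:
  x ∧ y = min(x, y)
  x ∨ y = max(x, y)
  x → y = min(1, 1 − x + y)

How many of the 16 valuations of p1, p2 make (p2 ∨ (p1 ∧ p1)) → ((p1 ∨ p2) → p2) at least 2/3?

14

p1 = 0, p2 = 0 ↦ 1  ≥
p1 = 0, p2 = 1/3 ↦ 1  ≥
p1 = 0, p2 = 2/3 ↦ 1  ≥
p1 = 0, p2 = 1 ↦ 1  ≥
p1 = 1/3, p2 = 0 ↦ 1  ≥
p1 = 1/3, p2 = 1/3 ↦ 1  ≥
p1 = 1/3, p2 = 2/3 ↦ 1  ≥
p1 = 1/3, p2 = 1 ↦ 1  ≥
p1 = 2/3, p2 = 0 ↦ 2/3  ≥
p1 = 2/3, p2 = 1/3 ↦ 1  ≥
p1 = 2/3, p2 = 2/3 ↦ 1  ≥
p1 = 2/3, p2 = 1 ↦ 1  ≥
p1 = 1, p2 = 0 ↦ 0  <
p1 = 1, p2 = 1/3 ↦ 1/3  <
p1 = 1, p2 = 2/3 ↦ 2/3  ≥
p1 = 1, p2 = 1 ↦ 1  ≥
So 14 of the 16 assignments meet the threshold.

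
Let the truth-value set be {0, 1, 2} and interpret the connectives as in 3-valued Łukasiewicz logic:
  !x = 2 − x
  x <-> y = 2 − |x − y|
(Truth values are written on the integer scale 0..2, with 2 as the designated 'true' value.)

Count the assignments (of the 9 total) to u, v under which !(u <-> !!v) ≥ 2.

2

u = 0, v = 0 ↦ 0  <
u = 0, v = 1 ↦ 1  <
u = 0, v = 2 ↦ 2  ≥
u = 1, v = 0 ↦ 1  <
u = 1, v = 1 ↦ 0  <
u = 1, v = 2 ↦ 1  <
u = 2, v = 0 ↦ 2  ≥
u = 2, v = 1 ↦ 1  <
u = 2, v = 2 ↦ 0  <
So 2 of the 9 assignments meet the threshold.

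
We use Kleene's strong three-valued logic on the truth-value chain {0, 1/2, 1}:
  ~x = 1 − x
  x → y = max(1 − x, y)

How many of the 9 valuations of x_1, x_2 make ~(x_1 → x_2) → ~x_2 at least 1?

7

x_1 = 0, x_2 = 0 ↦ 1  ≥
x_1 = 0, x_2 = 1/2 ↦ 1  ≥
x_1 = 0, x_2 = 1 ↦ 1  ≥
x_1 = 1/2, x_2 = 0 ↦ 1  ≥
x_1 = 1/2, x_2 = 1/2 ↦ 1/2  <
x_1 = 1/2, x_2 = 1 ↦ 1  ≥
x_1 = 1, x_2 = 0 ↦ 1  ≥
x_1 = 1, x_2 = 1/2 ↦ 1/2  <
x_1 = 1, x_2 = 1 ↦ 1  ≥
So 7 of the 9 assignments meet the threshold.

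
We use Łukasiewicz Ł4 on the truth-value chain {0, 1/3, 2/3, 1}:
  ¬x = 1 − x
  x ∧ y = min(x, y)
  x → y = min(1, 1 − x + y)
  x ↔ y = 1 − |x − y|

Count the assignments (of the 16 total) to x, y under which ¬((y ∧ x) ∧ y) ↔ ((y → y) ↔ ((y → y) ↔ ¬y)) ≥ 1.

x = 0, y = 0 ↦ 1  ≥
x = 0, y = 1/3 ↦ 2/3  <
x = 0, y = 2/3 ↦ 1/3  <
x = 0, y = 1 ↦ 0  <
x = 1/3, y = 0 ↦ 1  ≥
x = 1/3, y = 1/3 ↦ 1  ≥
x = 1/3, y = 2/3 ↦ 2/3  <
x = 1/3, y = 1 ↦ 1/3  <
x = 2/3, y = 0 ↦ 1  ≥
x = 2/3, y = 1/3 ↦ 1  ≥
x = 2/3, y = 2/3 ↦ 1  ≥
x = 2/3, y = 1 ↦ 2/3  <
x = 1, y = 0 ↦ 1  ≥
x = 1, y = 1/3 ↦ 1  ≥
x = 1, y = 2/3 ↦ 1  ≥
x = 1, y = 1 ↦ 1  ≥
So 10 of the 16 assignments meet the threshold.

10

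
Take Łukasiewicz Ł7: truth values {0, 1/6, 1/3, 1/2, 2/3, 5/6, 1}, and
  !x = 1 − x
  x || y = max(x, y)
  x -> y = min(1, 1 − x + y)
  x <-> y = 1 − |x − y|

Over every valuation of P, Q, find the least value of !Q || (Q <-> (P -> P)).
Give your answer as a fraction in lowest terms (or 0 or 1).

1/2

Take P = 0, Q = 1/2:
!Q = !1/2 = 1/2
P -> P = 0 -> 0 = 1
Q <-> (P -> P) = 1/2 <-> 1 = 1/2
!Q || (Q <-> (P -> P)) = 1/2 || 1/2 = 1/2
No assignment yields a value below 1/2, so this is the minimum.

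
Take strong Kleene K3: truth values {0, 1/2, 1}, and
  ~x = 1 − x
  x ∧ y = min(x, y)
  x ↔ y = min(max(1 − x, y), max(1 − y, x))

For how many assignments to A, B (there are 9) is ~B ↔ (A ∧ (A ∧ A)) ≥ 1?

A = 0, B = 0 ↦ 0  <
A = 0, B = 1/2 ↦ 1/2  <
A = 0, B = 1 ↦ 1  ≥
A = 1/2, B = 0 ↦ 1/2  <
A = 1/2, B = 1/2 ↦ 1/2  <
A = 1/2, B = 1 ↦ 1/2  <
A = 1, B = 0 ↦ 1  ≥
A = 1, B = 1/2 ↦ 1/2  <
A = 1, B = 1 ↦ 0  <
So 2 of the 9 assignments meet the threshold.

2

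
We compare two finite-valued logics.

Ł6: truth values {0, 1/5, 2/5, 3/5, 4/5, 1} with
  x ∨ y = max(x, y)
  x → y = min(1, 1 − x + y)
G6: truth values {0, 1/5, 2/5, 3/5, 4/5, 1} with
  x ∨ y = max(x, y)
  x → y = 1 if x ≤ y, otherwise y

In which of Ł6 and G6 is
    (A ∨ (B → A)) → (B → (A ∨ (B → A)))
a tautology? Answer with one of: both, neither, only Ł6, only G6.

In Ł6: every assignment gives 1 — tautology.
In G6: every assignment gives 1 — tautology.

both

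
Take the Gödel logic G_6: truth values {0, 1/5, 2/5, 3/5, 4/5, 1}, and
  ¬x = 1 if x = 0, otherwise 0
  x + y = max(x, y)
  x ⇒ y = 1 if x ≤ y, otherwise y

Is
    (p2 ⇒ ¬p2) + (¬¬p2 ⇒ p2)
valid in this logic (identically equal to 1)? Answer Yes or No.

Counterexample: take p2 = 1/5.
¬p2 = ¬1/5 = 0
p2 ⇒ ¬p2 = 1/5 ⇒ 0 = 0
¬p2 = ¬1/5 = 0
¬¬p2 = ¬0 = 1
¬¬p2 ⇒ p2 = 1 ⇒ 1/5 = 1/5
(p2 ⇒ ¬p2) + (¬¬p2 ⇒ p2) = 0 + 1/5 = 1/5
This gives 1/5 ≠ 1.

No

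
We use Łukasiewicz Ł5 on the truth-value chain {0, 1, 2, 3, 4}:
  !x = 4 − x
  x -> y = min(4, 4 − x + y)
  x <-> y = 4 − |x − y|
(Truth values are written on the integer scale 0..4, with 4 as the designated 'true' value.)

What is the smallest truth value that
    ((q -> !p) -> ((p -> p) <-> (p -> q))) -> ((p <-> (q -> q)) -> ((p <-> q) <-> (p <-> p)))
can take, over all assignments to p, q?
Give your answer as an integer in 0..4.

Take p = 4, q = 2:
!p = !4 = 0
q -> !p = 2 -> 0 = 2
p -> p = 4 -> 4 = 4
p -> q = 4 -> 2 = 2
(p -> p) <-> (p -> q) = 4 <-> 2 = 2
(q -> !p) -> ((p -> p) <-> (p -> q)) = 2 -> 2 = 4
q -> q = 2 -> 2 = 4
p <-> (q -> q) = 4 <-> 4 = 4
p <-> q = 4 <-> 2 = 2
p <-> p = 4 <-> 4 = 4
(p <-> q) <-> (p <-> p) = 2 <-> 4 = 2
(p <-> (q -> q)) -> ((p <-> q) <-> (p <-> p)) = 4 -> 2 = 2
((q -> !p) -> ((p -> p) <-> (p -> q))) -> ((p <-> (q -> q)) -> ((p <-> q) <-> (p <-> p))) = 4 -> 2 = 2
No assignment yields a value below 2, so this is the minimum.

2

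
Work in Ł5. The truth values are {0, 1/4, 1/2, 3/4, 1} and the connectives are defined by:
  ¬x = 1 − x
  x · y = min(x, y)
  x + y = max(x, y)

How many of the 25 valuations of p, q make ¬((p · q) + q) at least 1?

5

value 1: 5 assignments (counts)
value 3/4: 5 assignments
value 1/2: 5 assignments
value 1/4: 5 assignments
value 0: 5 assignments
So 5 of the 25 assignments meet the threshold.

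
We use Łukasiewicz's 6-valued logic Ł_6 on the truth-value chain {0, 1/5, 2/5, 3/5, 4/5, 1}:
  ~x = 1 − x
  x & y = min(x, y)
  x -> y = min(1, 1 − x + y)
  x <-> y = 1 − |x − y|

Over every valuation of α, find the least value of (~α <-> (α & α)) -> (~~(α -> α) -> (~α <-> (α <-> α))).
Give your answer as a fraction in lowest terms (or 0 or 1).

Take α = 3/5:
~α = ~3/5 = 2/5
α & α = 3/5 & 3/5 = 3/5
~α <-> (α & α) = 2/5 <-> 3/5 = 4/5
α -> α = 3/5 -> 3/5 = 1
~(α -> α) = ~1 = 0
~~(α -> α) = ~0 = 1
~α = ~3/5 = 2/5
α <-> α = 3/5 <-> 3/5 = 1
~α <-> (α <-> α) = 2/5 <-> 1 = 2/5
~~(α -> α) -> (~α <-> (α <-> α)) = 1 -> 2/5 = 2/5
(~α <-> (α & α)) -> (~~(α -> α) -> (~α <-> (α <-> α))) = 4/5 -> 2/5 = 3/5
No assignment yields a value below 3/5, so this is the minimum.

3/5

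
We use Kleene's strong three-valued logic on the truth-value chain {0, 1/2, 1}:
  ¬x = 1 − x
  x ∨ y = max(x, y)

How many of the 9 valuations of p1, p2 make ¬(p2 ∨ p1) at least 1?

p1 = 0, p2 = 0 ↦ 1  ≥
p1 = 0, p2 = 1/2 ↦ 1/2  <
p1 = 0, p2 = 1 ↦ 0  <
p1 = 1/2, p2 = 0 ↦ 1/2  <
p1 = 1/2, p2 = 1/2 ↦ 1/2  <
p1 = 1/2, p2 = 1 ↦ 0  <
p1 = 1, p2 = 0 ↦ 0  <
p1 = 1, p2 = 1/2 ↦ 0  <
p1 = 1, p2 = 1 ↦ 0  <
So 1 of the 9 assignments meets the threshold.

1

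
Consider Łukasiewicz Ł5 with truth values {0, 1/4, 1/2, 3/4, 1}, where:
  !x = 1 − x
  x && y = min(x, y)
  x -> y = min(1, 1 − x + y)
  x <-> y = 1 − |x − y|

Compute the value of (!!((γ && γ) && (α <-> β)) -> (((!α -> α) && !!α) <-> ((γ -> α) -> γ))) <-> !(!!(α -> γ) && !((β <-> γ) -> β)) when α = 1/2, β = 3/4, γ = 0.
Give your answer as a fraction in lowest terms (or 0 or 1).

γ && γ = 0 && 0 = 0
α <-> β = 1/2 <-> 3/4 = 3/4
(γ && γ) && (α <-> β) = 0 && 3/4 = 0
!((γ && γ) && (α <-> β)) = !0 = 1
!!((γ && γ) && (α <-> β)) = !1 = 0
!α = !1/2 = 1/2
!α -> α = 1/2 -> 1/2 = 1
!α = !1/2 = 1/2
!!α = !1/2 = 1/2
(!α -> α) && !!α = 1 && 1/2 = 1/2
γ -> α = 0 -> 1/2 = 1
(γ -> α) -> γ = 1 -> 0 = 0
((!α -> α) && !!α) <-> ((γ -> α) -> γ) = 1/2 <-> 0 = 1/2
!!((γ && γ) && (α <-> β)) -> (((!α -> α) && !!α) <-> ((γ -> α) -> γ)) = 0 -> 1/2 = 1
α -> γ = 1/2 -> 0 = 1/2
!(α -> γ) = !1/2 = 1/2
!!(α -> γ) = !1/2 = 1/2
β <-> γ = 3/4 <-> 0 = 1/4
(β <-> γ) -> β = 1/4 -> 3/4 = 1
!((β <-> γ) -> β) = !1 = 0
!!(α -> γ) && !((β <-> γ) -> β) = 1/2 && 0 = 0
!(!!(α -> γ) && !((β <-> γ) -> β)) = !0 = 1
(!!((γ && γ) && (α <-> β)) -> (((!α -> α) && !!α) <-> ((γ -> α) -> γ))) <-> !(!!(α -> γ) && !((β <-> γ) -> β)) = 1 <-> 1 = 1

1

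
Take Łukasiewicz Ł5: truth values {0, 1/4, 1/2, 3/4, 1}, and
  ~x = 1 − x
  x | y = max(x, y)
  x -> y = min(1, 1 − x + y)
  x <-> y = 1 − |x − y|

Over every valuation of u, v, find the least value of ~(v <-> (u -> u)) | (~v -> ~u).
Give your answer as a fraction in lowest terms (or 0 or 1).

1/2

Take u = 1, v = 1/2:
u -> u = 1 -> 1 = 1
v <-> (u -> u) = 1/2 <-> 1 = 1/2
~(v <-> (u -> u)) = ~1/2 = 1/2
~v = ~1/2 = 1/2
~u = ~1 = 0
~v -> ~u = 1/2 -> 0 = 1/2
~(v <-> (u -> u)) | (~v -> ~u) = 1/2 | 1/2 = 1/2
No assignment yields a value below 1/2, so this is the minimum.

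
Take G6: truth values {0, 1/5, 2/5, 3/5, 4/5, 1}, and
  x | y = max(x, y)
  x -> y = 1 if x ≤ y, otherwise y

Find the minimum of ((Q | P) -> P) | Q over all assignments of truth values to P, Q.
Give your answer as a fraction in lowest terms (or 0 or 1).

1/5

Take P = 0, Q = 1/5:
Q | P = 1/5 | 0 = 1/5
(Q | P) -> P = 1/5 -> 0 = 0
((Q | P) -> P) | Q = 0 | 1/5 = 1/5
No assignment yields a value below 1/5, so this is the minimum.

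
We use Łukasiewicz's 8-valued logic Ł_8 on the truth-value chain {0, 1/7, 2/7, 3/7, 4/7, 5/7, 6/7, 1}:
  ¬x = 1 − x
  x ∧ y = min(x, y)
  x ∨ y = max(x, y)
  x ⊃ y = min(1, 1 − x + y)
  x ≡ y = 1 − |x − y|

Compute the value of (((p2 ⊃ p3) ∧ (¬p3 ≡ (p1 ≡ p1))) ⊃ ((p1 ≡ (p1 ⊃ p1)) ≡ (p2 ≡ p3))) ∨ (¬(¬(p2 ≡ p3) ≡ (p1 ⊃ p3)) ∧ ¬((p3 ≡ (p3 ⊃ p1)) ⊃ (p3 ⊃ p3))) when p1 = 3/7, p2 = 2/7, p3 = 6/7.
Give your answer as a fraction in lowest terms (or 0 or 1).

1

p2 ⊃ p3 = 2/7 ⊃ 6/7 = 1
¬p3 = ¬6/7 = 1/7
p1 ≡ p1 = 3/7 ≡ 3/7 = 1
¬p3 ≡ (p1 ≡ p1) = 1/7 ≡ 1 = 1/7
(p2 ⊃ p3) ∧ (¬p3 ≡ (p1 ≡ p1)) = 1 ∧ 1/7 = 1/7
p1 ⊃ p1 = 3/7 ⊃ 3/7 = 1
p1 ≡ (p1 ⊃ p1) = 3/7 ≡ 1 = 3/7
p2 ≡ p3 = 2/7 ≡ 6/7 = 3/7
(p1 ≡ (p1 ⊃ p1)) ≡ (p2 ≡ p3) = 3/7 ≡ 3/7 = 1
((p2 ⊃ p3) ∧ (¬p3 ≡ (p1 ≡ p1))) ⊃ ((p1 ≡ (p1 ⊃ p1)) ≡ (p2 ≡ p3)) = 1/7 ⊃ 1 = 1
p2 ≡ p3 = 2/7 ≡ 6/7 = 3/7
¬(p2 ≡ p3) = ¬3/7 = 4/7
p1 ⊃ p3 = 3/7 ⊃ 6/7 = 1
¬(p2 ≡ p3) ≡ (p1 ⊃ p3) = 4/7 ≡ 1 = 4/7
¬(¬(p2 ≡ p3) ≡ (p1 ⊃ p3)) = ¬4/7 = 3/7
p3 ⊃ p1 = 6/7 ⊃ 3/7 = 4/7
p3 ≡ (p3 ⊃ p1) = 6/7 ≡ 4/7 = 5/7
p3 ⊃ p3 = 6/7 ⊃ 6/7 = 1
(p3 ≡ (p3 ⊃ p1)) ⊃ (p3 ⊃ p3) = 5/7 ⊃ 1 = 1
¬((p3 ≡ (p3 ⊃ p1)) ⊃ (p3 ⊃ p3)) = ¬1 = 0
¬(¬(p2 ≡ p3) ≡ (p1 ⊃ p3)) ∧ ¬((p3 ≡ (p3 ⊃ p1)) ⊃ (p3 ⊃ p3)) = 3/7 ∧ 0 = 0
(((p2 ⊃ p3) ∧ (¬p3 ≡ (p1 ≡ p1))) ⊃ ((p1 ≡ (p1 ⊃ p1)) ≡ (p2 ≡ p3))) ∨ (¬(¬(p2 ≡ p3) ≡ (p1 ⊃ p3)) ∧ ¬((p3 ≡ (p3 ⊃ p1)) ⊃ (p3 ⊃ p3))) = 1 ∨ 0 = 1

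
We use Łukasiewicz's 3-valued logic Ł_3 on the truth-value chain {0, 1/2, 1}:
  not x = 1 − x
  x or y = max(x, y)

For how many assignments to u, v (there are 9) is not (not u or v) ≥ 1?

1

u = 0, v = 0 ↦ 0  <
u = 0, v = 1/2 ↦ 0  <
u = 0, v = 1 ↦ 0  <
u = 1/2, v = 0 ↦ 1/2  <
u = 1/2, v = 1/2 ↦ 1/2  <
u = 1/2, v = 1 ↦ 0  <
u = 1, v = 0 ↦ 1  ≥
u = 1, v = 1/2 ↦ 1/2  <
u = 1, v = 1 ↦ 0  <
So 1 of the 9 assignments meets the threshold.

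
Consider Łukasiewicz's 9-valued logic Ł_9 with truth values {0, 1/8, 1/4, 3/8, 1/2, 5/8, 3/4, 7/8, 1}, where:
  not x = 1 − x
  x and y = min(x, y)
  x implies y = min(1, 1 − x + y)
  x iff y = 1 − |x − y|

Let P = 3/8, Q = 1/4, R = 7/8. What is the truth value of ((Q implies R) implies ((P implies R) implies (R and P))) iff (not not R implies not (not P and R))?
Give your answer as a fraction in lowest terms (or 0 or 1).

Q implies R = 1/4 implies 7/8 = 1
P implies R = 3/8 implies 7/8 = 1
R and P = 7/8 and 3/8 = 3/8
(P implies R) implies (R and P) = 1 implies 3/8 = 3/8
(Q implies R) implies ((P implies R) implies (R and P)) = 1 implies 3/8 = 3/8
not R = not 7/8 = 1/8
not not R = not 1/8 = 7/8
not P = not 3/8 = 5/8
not P and R = 5/8 and 7/8 = 5/8
not (not P and R) = not 5/8 = 3/8
not not R implies not (not P and R) = 7/8 implies 3/8 = 1/2
((Q implies R) implies ((P implies R) implies (R and P))) iff (not not R implies not (not P and R)) = 3/8 iff 1/2 = 7/8

7/8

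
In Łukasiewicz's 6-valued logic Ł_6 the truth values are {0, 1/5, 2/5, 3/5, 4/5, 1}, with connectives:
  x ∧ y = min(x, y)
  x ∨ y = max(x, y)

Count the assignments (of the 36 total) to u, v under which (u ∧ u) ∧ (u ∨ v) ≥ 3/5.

18

value 1: 6 assignments (counts)
value 4/5: 6 assignments (counts)
value 3/5: 6 assignments (counts)
value 2/5: 6 assignments
value 1/5: 6 assignments
value 0: 6 assignments
So 18 of the 36 assignments meet the threshold.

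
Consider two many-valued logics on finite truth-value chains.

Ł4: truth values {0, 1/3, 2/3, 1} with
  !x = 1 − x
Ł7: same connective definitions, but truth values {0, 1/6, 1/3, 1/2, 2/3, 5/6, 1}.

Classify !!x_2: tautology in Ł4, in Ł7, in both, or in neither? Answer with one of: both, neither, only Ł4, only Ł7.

neither

In Ł4: at x_2 = 0 the value is 0 — not a tautology.
In Ł7: at x_2 = 0 the value is 0 — not a tautology.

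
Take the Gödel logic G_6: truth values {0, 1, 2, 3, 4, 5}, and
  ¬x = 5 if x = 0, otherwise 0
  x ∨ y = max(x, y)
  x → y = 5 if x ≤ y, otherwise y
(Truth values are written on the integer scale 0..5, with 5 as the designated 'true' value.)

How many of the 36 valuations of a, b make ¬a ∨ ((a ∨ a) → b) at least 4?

value 5: 21 assignments (counts)
value 4: 1 assignment (counts)
value 3: 2 assignments
value 2: 3 assignments
value 1: 4 assignments
value 0: 5 assignments
So 22 of the 36 assignments meet the threshold.

22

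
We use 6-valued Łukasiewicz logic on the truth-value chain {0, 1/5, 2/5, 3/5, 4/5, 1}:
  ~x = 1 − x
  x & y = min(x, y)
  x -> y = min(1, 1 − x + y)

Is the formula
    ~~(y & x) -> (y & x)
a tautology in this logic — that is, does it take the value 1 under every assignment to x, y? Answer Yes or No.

Yes

At x = 1/5, y = 2/5, for instance:
y & x = 2/5 & 1/5 = 1/5
~(y & x) = ~1/5 = 4/5
~~(y & x) = ~4/5 = 1/5
~~(y & x) -> (y & x) = 1/5 -> 1/5 = 1
and checking the remaining 35 assignments likewise gives ≥ 1 in every case.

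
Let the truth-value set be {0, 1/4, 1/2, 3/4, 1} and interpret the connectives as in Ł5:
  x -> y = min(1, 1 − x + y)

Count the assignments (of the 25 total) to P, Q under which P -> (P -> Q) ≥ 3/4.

value 1: 19 assignments (counts)
value 3/4: 2 assignments (counts)
value 1/2: 2 assignments
value 1/4: 1 assignment
value 0: 1 assignment
So 21 of the 25 assignments meet the threshold.

21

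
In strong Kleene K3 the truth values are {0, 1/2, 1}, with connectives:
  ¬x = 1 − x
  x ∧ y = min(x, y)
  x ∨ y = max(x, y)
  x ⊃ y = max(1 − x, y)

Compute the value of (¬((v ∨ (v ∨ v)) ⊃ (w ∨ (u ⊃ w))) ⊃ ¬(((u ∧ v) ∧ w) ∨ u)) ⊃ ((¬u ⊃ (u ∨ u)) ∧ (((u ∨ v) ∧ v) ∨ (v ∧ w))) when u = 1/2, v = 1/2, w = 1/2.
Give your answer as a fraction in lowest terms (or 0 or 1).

1/2

v ∨ v = 1/2 ∨ 1/2 = 1/2
v ∨ (v ∨ v) = 1/2 ∨ 1/2 = 1/2
u ⊃ w = 1/2 ⊃ 1/2 = 1/2
w ∨ (u ⊃ w) = 1/2 ∨ 1/2 = 1/2
(v ∨ (v ∨ v)) ⊃ (w ∨ (u ⊃ w)) = 1/2 ⊃ 1/2 = 1/2
¬((v ∨ (v ∨ v)) ⊃ (w ∨ (u ⊃ w))) = ¬1/2 = 1/2
u ∧ v = 1/2 ∧ 1/2 = 1/2
(u ∧ v) ∧ w = 1/2 ∧ 1/2 = 1/2
((u ∧ v) ∧ w) ∨ u = 1/2 ∨ 1/2 = 1/2
¬(((u ∧ v) ∧ w) ∨ u) = ¬1/2 = 1/2
¬((v ∨ (v ∨ v)) ⊃ (w ∨ (u ⊃ w))) ⊃ ¬(((u ∧ v) ∧ w) ∨ u) = 1/2 ⊃ 1/2 = 1/2
¬u = ¬1/2 = 1/2
u ∨ u = 1/2 ∨ 1/2 = 1/2
¬u ⊃ (u ∨ u) = 1/2 ⊃ 1/2 = 1/2
u ∨ v = 1/2 ∨ 1/2 = 1/2
(u ∨ v) ∧ v = 1/2 ∧ 1/2 = 1/2
v ∧ w = 1/2 ∧ 1/2 = 1/2
((u ∨ v) ∧ v) ∨ (v ∧ w) = 1/2 ∨ 1/2 = 1/2
(¬u ⊃ (u ∨ u)) ∧ (((u ∨ v) ∧ v) ∨ (v ∧ w)) = 1/2 ∧ 1/2 = 1/2
(¬((v ∨ (v ∨ v)) ⊃ (w ∨ (u ⊃ w))) ⊃ ¬(((u ∧ v) ∧ w) ∨ u)) ⊃ ((¬u ⊃ (u ∨ u)) ∧ (((u ∨ v) ∧ v) ∨ (v ∧ w))) = 1/2 ⊃ 1/2 = 1/2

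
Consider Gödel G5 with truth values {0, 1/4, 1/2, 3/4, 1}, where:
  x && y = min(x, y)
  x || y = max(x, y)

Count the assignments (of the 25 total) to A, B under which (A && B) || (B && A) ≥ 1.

1

value 1: 1 assignment (counts)
value 3/4: 3 assignments
value 1/2: 5 assignments
value 1/4: 7 assignments
value 0: 9 assignments
So 1 of the 25 assignments meets the threshold.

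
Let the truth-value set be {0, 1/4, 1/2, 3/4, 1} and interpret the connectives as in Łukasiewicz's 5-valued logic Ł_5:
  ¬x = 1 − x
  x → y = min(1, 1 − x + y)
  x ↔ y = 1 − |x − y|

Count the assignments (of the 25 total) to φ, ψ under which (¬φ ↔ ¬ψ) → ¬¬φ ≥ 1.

value 1: 13 assignments (counts)
value 3/4: 5 assignments
value 1/2: 4 assignments
value 1/4: 2 assignments
value 0: 1 assignment
So 13 of the 25 assignments meet the threshold.

13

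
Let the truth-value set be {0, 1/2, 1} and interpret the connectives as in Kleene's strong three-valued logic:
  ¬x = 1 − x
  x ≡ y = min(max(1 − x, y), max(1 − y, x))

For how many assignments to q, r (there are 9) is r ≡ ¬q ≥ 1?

q = 0, r = 0 ↦ 0  <
q = 0, r = 1/2 ↦ 1/2  <
q = 0, r = 1 ↦ 1  ≥
q = 1/2, r = 0 ↦ 1/2  <
q = 1/2, r = 1/2 ↦ 1/2  <
q = 1/2, r = 1 ↦ 1/2  <
q = 1, r = 0 ↦ 1  ≥
q = 1, r = 1/2 ↦ 1/2  <
q = 1, r = 1 ↦ 0  <
So 2 of the 9 assignments meet the threshold.

2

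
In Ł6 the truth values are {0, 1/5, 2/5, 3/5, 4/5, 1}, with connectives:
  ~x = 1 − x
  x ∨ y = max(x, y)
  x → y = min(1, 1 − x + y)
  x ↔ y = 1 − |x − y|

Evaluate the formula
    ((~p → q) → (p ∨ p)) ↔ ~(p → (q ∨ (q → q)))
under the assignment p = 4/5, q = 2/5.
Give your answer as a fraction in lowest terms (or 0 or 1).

~p = ~4/5 = 1/5
~p → q = 1/5 → 2/5 = 1
p ∨ p = 4/5 ∨ 4/5 = 4/5
(~p → q) → (p ∨ p) = 1 → 4/5 = 4/5
q → q = 2/5 → 2/5 = 1
q ∨ (q → q) = 2/5 ∨ 1 = 1
p → (q ∨ (q → q)) = 4/5 → 1 = 1
~(p → (q ∨ (q → q))) = ~1 = 0
((~p → q) → (p ∨ p)) ↔ ~(p → (q ∨ (q → q))) = 4/5 ↔ 0 = 1/5

1/5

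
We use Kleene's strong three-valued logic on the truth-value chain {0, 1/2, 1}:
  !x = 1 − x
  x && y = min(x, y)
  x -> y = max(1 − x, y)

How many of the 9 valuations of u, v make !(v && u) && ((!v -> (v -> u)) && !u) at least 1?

2

u = 0, v = 0 ↦ 1  ≥
u = 0, v = 1/2 ↦ 1/2  <
u = 0, v = 1 ↦ 1  ≥
u = 1/2, v = 0 ↦ 1/2  <
u = 1/2, v = 1/2 ↦ 1/2  <
u = 1/2, v = 1 ↦ 1/2  <
u = 1, v = 0 ↦ 0  <
u = 1, v = 1/2 ↦ 0  <
u = 1, v = 1 ↦ 0  <
So 2 of the 9 assignments meet the threshold.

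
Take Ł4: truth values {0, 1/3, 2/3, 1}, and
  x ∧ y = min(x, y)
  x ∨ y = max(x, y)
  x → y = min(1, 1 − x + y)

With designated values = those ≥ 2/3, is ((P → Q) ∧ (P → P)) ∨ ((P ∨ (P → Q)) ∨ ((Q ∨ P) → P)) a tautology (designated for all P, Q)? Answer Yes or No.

Yes

P = 0, Q = 0 ↦ 1
P = 0, Q = 1/3 ↦ 1
P = 0, Q = 2/3 ↦ 1
P = 0, Q = 1 ↦ 1
P = 1/3, Q = 0 ↦ 1
P = 1/3, Q = 1/3 ↦ 1
P = 1/3, Q = 2/3 ↦ 1
P = 1/3, Q = 1 ↦ 1
P = 2/3, Q = 0 ↦ 1
P = 2/3, Q = 1/3 ↦ 1
P = 2/3, Q = 2/3 ↦ 1
P = 2/3, Q = 1 ↦ 1
P = 1, Q = 0 ↦ 1
P = 1, Q = 1/3 ↦ 1
P = 1, Q = 2/3 ↦ 1
P = 1, Q = 1 ↦ 1
Every assignment gives a value ≥ 2/3.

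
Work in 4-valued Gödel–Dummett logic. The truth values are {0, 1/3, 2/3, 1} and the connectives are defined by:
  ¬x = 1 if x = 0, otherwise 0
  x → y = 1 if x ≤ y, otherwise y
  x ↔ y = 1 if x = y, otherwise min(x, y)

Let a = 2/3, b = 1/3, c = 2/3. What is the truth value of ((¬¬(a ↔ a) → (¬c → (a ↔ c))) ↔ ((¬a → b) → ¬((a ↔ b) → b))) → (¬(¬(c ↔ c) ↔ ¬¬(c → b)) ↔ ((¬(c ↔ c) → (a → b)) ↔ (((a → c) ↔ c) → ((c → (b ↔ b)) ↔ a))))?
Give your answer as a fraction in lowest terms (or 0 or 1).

a ↔ a = 2/3 ↔ 2/3 = 1
¬(a ↔ a) = ¬1 = 0
¬¬(a ↔ a) = ¬0 = 1
¬c = ¬2/3 = 0
a ↔ c = 2/3 ↔ 2/3 = 1
¬c → (a ↔ c) = 0 → 1 = 1
¬¬(a ↔ a) → (¬c → (a ↔ c)) = 1 → 1 = 1
¬a = ¬2/3 = 0
¬a → b = 0 → 1/3 = 1
a ↔ b = 2/3 ↔ 1/3 = 1/3
(a ↔ b) → b = 1/3 → 1/3 = 1
¬((a ↔ b) → b) = ¬1 = 0
(¬a → b) → ¬((a ↔ b) → b) = 1 → 0 = 0
(¬¬(a ↔ a) → (¬c → (a ↔ c))) ↔ ((¬a → b) → ¬((a ↔ b) → b)) = 1 ↔ 0 = 0
c ↔ c = 2/3 ↔ 2/3 = 1
¬(c ↔ c) = ¬1 = 0
c → b = 2/3 → 1/3 = 1/3
¬(c → b) = ¬1/3 = 0
¬¬(c → b) = ¬0 = 1
¬(c ↔ c) ↔ ¬¬(c → b) = 0 ↔ 1 = 0
¬(¬(c ↔ c) ↔ ¬¬(c → b)) = ¬0 = 1
c ↔ c = 2/3 ↔ 2/3 = 1
¬(c ↔ c) = ¬1 = 0
a → b = 2/3 → 1/3 = 1/3
¬(c ↔ c) → (a → b) = 0 → 1/3 = 1
a → c = 2/3 → 2/3 = 1
(a → c) ↔ c = 1 ↔ 2/3 = 2/3
b ↔ b = 1/3 ↔ 1/3 = 1
c → (b ↔ b) = 2/3 → 1 = 1
(c → (b ↔ b)) ↔ a = 1 ↔ 2/3 = 2/3
((a → c) ↔ c) → ((c → (b ↔ b)) ↔ a) = 2/3 → 2/3 = 1
(¬(c ↔ c) → (a → b)) ↔ (((a → c) ↔ c) → ((c → (b ↔ b)) ↔ a)) = 1 ↔ 1 = 1
¬(¬(c ↔ c) ↔ ¬¬(c → b)) ↔ ((¬(c ↔ c) → (a → b)) ↔ (((a → c) ↔ c) → ((c → (b ↔ b)) ↔ a))) = 1 ↔ 1 = 1
((¬¬(a ↔ a) → (¬c → (a ↔ c))) ↔ ((¬a → b) → ¬((a ↔ b) → b))) → (¬(¬(c ↔ c) ↔ ¬¬(c → b)) ↔ ((¬(c ↔ c) → (a → b)) ↔ (((a → c) ↔ c) → ((c → (b ↔ b)) ↔ a)))) = 0 → 1 = 1

1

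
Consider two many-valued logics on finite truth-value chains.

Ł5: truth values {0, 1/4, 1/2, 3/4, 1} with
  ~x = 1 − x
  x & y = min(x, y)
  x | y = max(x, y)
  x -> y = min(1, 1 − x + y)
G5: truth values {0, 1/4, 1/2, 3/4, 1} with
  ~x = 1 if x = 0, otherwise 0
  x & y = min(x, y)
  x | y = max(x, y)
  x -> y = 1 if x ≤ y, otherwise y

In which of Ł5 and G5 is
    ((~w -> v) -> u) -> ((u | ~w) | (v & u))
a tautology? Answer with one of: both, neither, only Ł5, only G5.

only G5

In Ł5: at u = 1/4, v = 0, w = 1/4 the value is 3/4 — not a tautology.
In G5: every assignment gives 1 — tautology.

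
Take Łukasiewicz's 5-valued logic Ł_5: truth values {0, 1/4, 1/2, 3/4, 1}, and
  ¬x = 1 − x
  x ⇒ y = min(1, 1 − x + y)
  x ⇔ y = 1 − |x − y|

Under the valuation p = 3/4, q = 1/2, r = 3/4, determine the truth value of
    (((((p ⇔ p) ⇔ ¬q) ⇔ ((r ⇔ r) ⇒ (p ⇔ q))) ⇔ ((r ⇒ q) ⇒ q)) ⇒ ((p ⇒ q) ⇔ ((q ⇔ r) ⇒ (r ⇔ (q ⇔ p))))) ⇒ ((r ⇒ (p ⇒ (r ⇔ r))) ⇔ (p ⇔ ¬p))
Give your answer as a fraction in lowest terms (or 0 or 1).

3/4

p ⇔ p = 3/4 ⇔ 3/4 = 1
¬q = ¬1/2 = 1/2
(p ⇔ p) ⇔ ¬q = 1 ⇔ 1/2 = 1/2
r ⇔ r = 3/4 ⇔ 3/4 = 1
p ⇔ q = 3/4 ⇔ 1/2 = 3/4
(r ⇔ r) ⇒ (p ⇔ q) = 1 ⇒ 3/4 = 3/4
((p ⇔ p) ⇔ ¬q) ⇔ ((r ⇔ r) ⇒ (p ⇔ q)) = 1/2 ⇔ 3/4 = 3/4
r ⇒ q = 3/4 ⇒ 1/2 = 3/4
(r ⇒ q) ⇒ q = 3/4 ⇒ 1/2 = 3/4
(((p ⇔ p) ⇔ ¬q) ⇔ ((r ⇔ r) ⇒ (p ⇔ q))) ⇔ ((r ⇒ q) ⇒ q) = 3/4 ⇔ 3/4 = 1
p ⇒ q = 3/4 ⇒ 1/2 = 3/4
q ⇔ r = 1/2 ⇔ 3/4 = 3/4
q ⇔ p = 1/2 ⇔ 3/4 = 3/4
r ⇔ (q ⇔ p) = 3/4 ⇔ 3/4 = 1
(q ⇔ r) ⇒ (r ⇔ (q ⇔ p)) = 3/4 ⇒ 1 = 1
(p ⇒ q) ⇔ ((q ⇔ r) ⇒ (r ⇔ (q ⇔ p))) = 3/4 ⇔ 1 = 3/4
((((p ⇔ p) ⇔ ¬q) ⇔ ((r ⇔ r) ⇒ (p ⇔ q))) ⇔ ((r ⇒ q) ⇒ q)) ⇒ ((p ⇒ q) ⇔ ((q ⇔ r) ⇒ (r ⇔ (q ⇔ p)))) = 1 ⇒ 3/4 = 3/4
r ⇔ r = 3/4 ⇔ 3/4 = 1
p ⇒ (r ⇔ r) = 3/4 ⇒ 1 = 1
r ⇒ (p ⇒ (r ⇔ r)) = 3/4 ⇒ 1 = 1
¬p = ¬3/4 = 1/4
p ⇔ ¬p = 3/4 ⇔ 1/4 = 1/2
(r ⇒ (p ⇒ (r ⇔ r))) ⇔ (p ⇔ ¬p) = 1 ⇔ 1/2 = 1/2
(((((p ⇔ p) ⇔ ¬q) ⇔ ((r ⇔ r) ⇒ (p ⇔ q))) ⇔ ((r ⇒ q) ⇒ q)) ⇒ ((p ⇒ q) ⇔ ((q ⇔ r) ⇒ (r ⇔ (q ⇔ p))))) ⇒ ((r ⇒ (p ⇒ (r ⇔ r))) ⇔ (p ⇔ ¬p)) = 3/4 ⇒ 1/2 = 3/4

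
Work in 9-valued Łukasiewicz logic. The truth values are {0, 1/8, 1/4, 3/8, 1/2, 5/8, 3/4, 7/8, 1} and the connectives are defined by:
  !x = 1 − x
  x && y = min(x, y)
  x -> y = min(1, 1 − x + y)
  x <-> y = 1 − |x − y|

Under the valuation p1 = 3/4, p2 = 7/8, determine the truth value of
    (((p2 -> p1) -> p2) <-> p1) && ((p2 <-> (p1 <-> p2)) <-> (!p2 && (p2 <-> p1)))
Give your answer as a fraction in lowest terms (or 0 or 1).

p2 -> p1 = 7/8 -> 3/4 = 7/8
(p2 -> p1) -> p2 = 7/8 -> 7/8 = 1
((p2 -> p1) -> p2) <-> p1 = 1 <-> 3/4 = 3/4
p1 <-> p2 = 3/4 <-> 7/8 = 7/8
p2 <-> (p1 <-> p2) = 7/8 <-> 7/8 = 1
!p2 = !7/8 = 1/8
p2 <-> p1 = 7/8 <-> 3/4 = 7/8
!p2 && (p2 <-> p1) = 1/8 && 7/8 = 1/8
(p2 <-> (p1 <-> p2)) <-> (!p2 && (p2 <-> p1)) = 1 <-> 1/8 = 1/8
(((p2 -> p1) -> p2) <-> p1) && ((p2 <-> (p1 <-> p2)) <-> (!p2 && (p2 <-> p1))) = 3/4 && 1/8 = 1/8

1/8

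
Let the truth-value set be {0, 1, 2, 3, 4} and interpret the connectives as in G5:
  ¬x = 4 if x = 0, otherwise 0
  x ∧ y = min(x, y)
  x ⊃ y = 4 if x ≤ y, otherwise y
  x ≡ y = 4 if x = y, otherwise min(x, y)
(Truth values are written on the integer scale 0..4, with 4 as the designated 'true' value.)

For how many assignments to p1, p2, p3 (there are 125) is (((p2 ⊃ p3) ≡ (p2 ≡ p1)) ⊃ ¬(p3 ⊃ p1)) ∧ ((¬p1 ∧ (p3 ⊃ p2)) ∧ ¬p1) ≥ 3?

11

value 4: 10 assignments (counts)
value 3: 1 assignment (counts)
value 2: 2 assignments
value 1: 3 assignments
value 0: 109 assignments
So 11 of the 125 assignments meet the threshold.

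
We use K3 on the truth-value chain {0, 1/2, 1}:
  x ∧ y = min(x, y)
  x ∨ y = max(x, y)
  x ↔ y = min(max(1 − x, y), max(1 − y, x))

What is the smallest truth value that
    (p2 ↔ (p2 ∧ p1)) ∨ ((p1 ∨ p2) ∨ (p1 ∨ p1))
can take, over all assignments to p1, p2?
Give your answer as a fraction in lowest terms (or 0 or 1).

Take p1 = 0, p2 = 1/2:
p2 ∧ p1 = 1/2 ∧ 0 = 0
p2 ↔ (p2 ∧ p1) = 1/2 ↔ 0 = 1/2
p1 ∨ p2 = 0 ∨ 1/2 = 1/2
p1 ∨ p1 = 0 ∨ 0 = 0
(p1 ∨ p2) ∨ (p1 ∨ p1) = 1/2 ∨ 0 = 1/2
(p2 ↔ (p2 ∧ p1)) ∨ ((p1 ∨ p2) ∨ (p1 ∨ p1)) = 1/2 ∨ 1/2 = 1/2
No assignment yields a value below 1/2, so this is the minimum.

1/2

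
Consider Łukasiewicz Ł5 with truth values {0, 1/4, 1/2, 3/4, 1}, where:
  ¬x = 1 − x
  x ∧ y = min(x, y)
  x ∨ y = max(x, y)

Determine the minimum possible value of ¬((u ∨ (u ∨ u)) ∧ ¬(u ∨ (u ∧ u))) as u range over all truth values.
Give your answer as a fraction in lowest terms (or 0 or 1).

1/2

Take u = 1/2:
u ∨ u = 1/2 ∨ 1/2 = 1/2
u ∨ (u ∨ u) = 1/2 ∨ 1/2 = 1/2
u ∧ u = 1/2 ∧ 1/2 = 1/2
u ∨ (u ∧ u) = 1/2 ∨ 1/2 = 1/2
¬(u ∨ (u ∧ u)) = ¬1/2 = 1/2
(u ∨ (u ∨ u)) ∧ ¬(u ∨ (u ∧ u)) = 1/2 ∧ 1/2 = 1/2
¬((u ∨ (u ∨ u)) ∧ ¬(u ∨ (u ∧ u))) = ¬1/2 = 1/2
No assignment yields a value below 1/2, so this is the minimum.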